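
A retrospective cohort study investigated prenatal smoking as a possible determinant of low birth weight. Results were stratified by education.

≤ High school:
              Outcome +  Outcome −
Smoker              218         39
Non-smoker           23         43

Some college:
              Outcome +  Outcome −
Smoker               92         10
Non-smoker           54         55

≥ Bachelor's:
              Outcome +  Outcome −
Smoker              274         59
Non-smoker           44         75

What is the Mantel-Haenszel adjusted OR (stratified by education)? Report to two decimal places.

OR_MH = Σ(aᵢdᵢ/nᵢ) / Σ(bᵢcᵢ/nᵢ), where nᵢ is the stratum total.
Stratum 1 (≤ High school): n = 323; a·d/n = 218·43/323 = 29.0217; b·c/n = 39·23/323 = 2.7771
Stratum 2 (Some college): n = 211; a·d/n = 92·55/211 = 23.9810; b·c/n = 10·54/211 = 2.5592
Stratum 3 (≥ Bachelor's): n = 452; a·d/n = 274·75/452 = 45.4646; b·c/n = 59·44/452 = 5.7434
OR_MH = (29.0217 + 23.9810 + 45.4646) / (2.7771 + 2.5592 + 5.7434) = 98.4673 / 11.0797 = 8.88719

8.89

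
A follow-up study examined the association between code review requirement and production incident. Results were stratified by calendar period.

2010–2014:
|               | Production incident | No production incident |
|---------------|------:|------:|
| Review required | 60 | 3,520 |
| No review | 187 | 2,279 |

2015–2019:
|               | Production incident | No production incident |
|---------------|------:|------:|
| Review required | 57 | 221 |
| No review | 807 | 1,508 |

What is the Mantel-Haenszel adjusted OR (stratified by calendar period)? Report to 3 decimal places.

OR_MH = Σ(aᵢdᵢ/nᵢ) / Σ(bᵢcᵢ/nᵢ), where nᵢ is the stratum total.
Stratum 1 (2010–2014): n = 6046; a·d/n = 60·2279/6046 = 22.6166; b·c/n = 3520·187/6046 = 108.8720
Stratum 2 (2015–2019): n = 2593; a·d/n = 57·1508/2593 = 33.1492; b·c/n = 221·807/2593 = 68.7802
OR_MH = (22.6166 + 33.1492) / (108.8720 + 68.7802) = 55.7659 / 177.6522 = 0.31390

0.314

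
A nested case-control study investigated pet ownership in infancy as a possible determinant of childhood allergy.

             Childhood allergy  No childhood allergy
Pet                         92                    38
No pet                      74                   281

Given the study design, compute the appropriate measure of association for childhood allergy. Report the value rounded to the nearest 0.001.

9.193

Cells: a = 92, b = 38, c = 74, d = 281.
This is a nested case-control study: participants were sampled on outcome status, so risks in the source population cannot be estimated directly — relative risk is not valid here. The odds ratio is the appropriate measure.
OR = (a·d)/(b·c) = (92 × 281) / (38 × 74) = 25852 / 2812 = 9.19346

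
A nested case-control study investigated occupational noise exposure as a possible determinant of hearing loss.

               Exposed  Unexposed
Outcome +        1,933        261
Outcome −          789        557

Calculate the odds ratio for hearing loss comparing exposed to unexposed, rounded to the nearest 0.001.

Reading the table with exposure as columns: a = 1933 (Exposed, case), b = 789 (Exposed, non-case), c = 261 (Unexposed, case), d = 557.
OR = (a·d)/(b·c) = (1933 × 557) / (789 × 261) = 1076681 / 205929 = 5.22841
The odds of hearing loss are about 5.23 times as high in the exposed group.

5.228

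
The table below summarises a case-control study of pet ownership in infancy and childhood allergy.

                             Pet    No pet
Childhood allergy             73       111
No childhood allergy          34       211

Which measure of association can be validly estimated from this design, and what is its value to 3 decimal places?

4.081

Reading the table with exposure as columns: a = 73 (Pet, case), b = 34 (Pet, non-case), c = 111 (No pet, case), d = 211.
This is a case-control study: participants were sampled on outcome status, so risks in the source population cannot be estimated directly — relative risk is not valid here. The odds ratio is the appropriate measure.
OR = (a·d)/(b·c) = (73 × 211) / (34 × 111) = 15403 / 3774 = 4.08135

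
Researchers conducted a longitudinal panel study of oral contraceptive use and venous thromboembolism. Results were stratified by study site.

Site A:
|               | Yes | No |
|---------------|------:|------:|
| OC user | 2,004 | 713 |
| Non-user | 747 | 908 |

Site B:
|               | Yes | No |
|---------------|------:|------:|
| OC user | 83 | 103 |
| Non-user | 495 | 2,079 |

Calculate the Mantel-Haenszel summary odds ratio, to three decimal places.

OR_MH = Σ(aᵢdᵢ/nᵢ) / Σ(bᵢcᵢ/nᵢ), where nᵢ is the stratum total.
Stratum 1 (Site A): n = 4372; a·d/n = 2004·908/4372 = 416.2013; b·c/n = 713·747/4372 = 121.8232
Stratum 2 (Site B): n = 2760; a·d/n = 83·2079/2760 = 62.5207; b·c/n = 103·495/2760 = 18.4728
OR_MH = (416.2013 + 62.5207) / (121.8232 + 18.4728) = 478.7219 / 140.2960 = 3.41223

3.412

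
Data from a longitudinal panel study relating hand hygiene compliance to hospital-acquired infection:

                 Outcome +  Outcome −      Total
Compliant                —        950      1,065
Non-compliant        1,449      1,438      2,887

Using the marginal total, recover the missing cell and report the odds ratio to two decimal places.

The missing cell is in the exposed row: 1065 − 950 = 115.
So a = 115, b = 950, c = 1449, d = 1438.
OR = (a·d)/(b·c) = (115 × 1438) / (950 × 1449) = 165370 / 1376550 = 0.12013

0.12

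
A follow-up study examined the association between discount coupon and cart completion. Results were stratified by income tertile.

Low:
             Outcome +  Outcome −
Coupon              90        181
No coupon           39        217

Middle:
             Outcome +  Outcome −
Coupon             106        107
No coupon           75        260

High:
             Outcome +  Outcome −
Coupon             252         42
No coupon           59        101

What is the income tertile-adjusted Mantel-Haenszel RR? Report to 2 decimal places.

2.26

RR_MH = Σ(aᵢ·n₀ᵢ/nᵢ) / Σ(cᵢ·n₁ᵢ/nᵢ), with n₁ᵢ = aᵢ+bᵢ (exposed), n₀ᵢ = cᵢ+dᵢ (unexposed), nᵢ = n₁ᵢ+n₀ᵢ.
Stratum 1 (Low): n₁ = 271, n₀ = 256, n = 527; a·n₀/n = 90·256/527 = 43.7192; c·n₁/n = 39·271/527 = 20.0550
Stratum 2 (Middle): n₁ = 213, n₀ = 335, n = 548; a·n₀/n = 106·335/548 = 64.7993; c·n₁/n = 75·213/548 = 29.1515
Stratum 3 (High): n₁ = 294, n₀ = 160, n = 454; a·n₀/n = 252·160/454 = 88.8106; c·n₁/n = 59·294/454 = 38.2070
RR_MH = (43.7192 + 64.7993 + 88.8106) / (20.0550 + 29.1515 + 38.2070) = 197.3290 / 87.4135 = 2.25742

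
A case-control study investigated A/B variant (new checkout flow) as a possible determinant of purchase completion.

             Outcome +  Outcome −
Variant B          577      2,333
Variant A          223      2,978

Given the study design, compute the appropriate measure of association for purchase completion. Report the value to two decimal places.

3.30

Cells: a = 577, b = 2333, c = 223, d = 2978.
This is a case-control study: participants were sampled on outcome status, so risks in the source population cannot be estimated directly — relative risk is not valid here. The odds ratio is the appropriate measure.
OR = (a·d)/(b·c) = (577 × 2978) / (2333 × 223) = 1718306 / 520259 = 3.30279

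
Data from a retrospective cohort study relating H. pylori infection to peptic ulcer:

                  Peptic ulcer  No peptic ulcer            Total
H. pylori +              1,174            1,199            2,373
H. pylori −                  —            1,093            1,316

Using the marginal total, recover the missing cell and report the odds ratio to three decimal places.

The missing cell is in the unexposed row: 1316 − 1093 = 223.
So a = 1174, b = 1199, c = 223, d = 1093.
OR = (a·d)/(b·c) = (1174 × 1093) / (1199 × 223) = 1283182 / 267377 = 4.79915

4.799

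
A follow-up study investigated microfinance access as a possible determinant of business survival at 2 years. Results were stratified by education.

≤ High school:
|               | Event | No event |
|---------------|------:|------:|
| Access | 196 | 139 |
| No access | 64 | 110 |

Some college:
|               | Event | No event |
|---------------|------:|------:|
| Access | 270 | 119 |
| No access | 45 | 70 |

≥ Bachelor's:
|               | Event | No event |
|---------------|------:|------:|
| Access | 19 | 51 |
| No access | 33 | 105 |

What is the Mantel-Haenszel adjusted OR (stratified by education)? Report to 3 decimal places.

OR_MH = Σ(aᵢdᵢ/nᵢ) / Σ(bᵢcᵢ/nᵢ), where nᵢ is the stratum total.
Stratum 1 (≤ High school): n = 509; a·d/n = 196·110/509 = 42.3576; b·c/n = 139·64/509 = 17.4774
Stratum 2 (Some college): n = 504; a·d/n = 270·70/504 = 37.5000; b·c/n = 119·45/504 = 10.6250
Stratum 3 (≥ Bachelor's): n = 208; a·d/n = 19·105/208 = 9.5913; b·c/n = 51·33/208 = 8.0913
OR_MH = (42.3576 + 37.5000 + 9.5913) / (17.4774 + 10.6250 + 8.0913) = 89.4489 / 36.1938 = 2.47139

2.471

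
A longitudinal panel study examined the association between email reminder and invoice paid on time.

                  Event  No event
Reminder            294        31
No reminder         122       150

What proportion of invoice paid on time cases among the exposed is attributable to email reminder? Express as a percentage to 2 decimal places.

50.42

Cells: a = 294, b = 31, c = 122, d = 150.
Risk in exposed = 294/325 = 0.90462; risk in unexposed = 122/272 = 0.44853.
RR = 0.90462/0.44853 = 2.01685
AR% = (RR − 1)/RR × 100 = (2.01685 − 1)/2.01685 × 100 = 50.4177%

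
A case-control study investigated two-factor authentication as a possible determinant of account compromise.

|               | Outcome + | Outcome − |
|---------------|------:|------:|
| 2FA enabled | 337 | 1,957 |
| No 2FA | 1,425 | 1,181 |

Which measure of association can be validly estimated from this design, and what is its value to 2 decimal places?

Cells: a = 337, b = 1957, c = 1425, d = 1181.
This is a case-control study: participants were sampled on outcome status, so risks in the source population cannot be estimated directly — relative risk is not valid here. The odds ratio is the appropriate measure.
OR = (a·d)/(b·c) = (337 × 1181) / (1957 × 1425) = 397997 / 2788725 = 0.14272

0.14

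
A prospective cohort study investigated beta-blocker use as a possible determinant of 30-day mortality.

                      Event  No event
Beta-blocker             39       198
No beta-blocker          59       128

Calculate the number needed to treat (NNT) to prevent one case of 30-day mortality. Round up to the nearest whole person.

Risk in treated group = 39/237 = 0.16456; risk in control = 59/187 = 0.31551.
Absolute risk reduction = 0.31551 − 0.16456 = 0.15095
NNT = 1 / ARR = 1 / 0.15095 = 6.625 → round up → 7

7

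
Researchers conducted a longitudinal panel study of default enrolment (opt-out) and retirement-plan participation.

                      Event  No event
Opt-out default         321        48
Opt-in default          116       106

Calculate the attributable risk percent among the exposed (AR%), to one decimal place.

Cells: a = 321, b = 48, c = 116, d = 106.
Risk in exposed = 321/369 = 0.86992; risk in unexposed = 116/222 = 0.52252.
RR = 0.86992/0.52252 = 1.66484
AR% = (RR − 1)/RR × 100 = (1.66484 − 1)/1.66484 × 100 = 39.9343%

39.9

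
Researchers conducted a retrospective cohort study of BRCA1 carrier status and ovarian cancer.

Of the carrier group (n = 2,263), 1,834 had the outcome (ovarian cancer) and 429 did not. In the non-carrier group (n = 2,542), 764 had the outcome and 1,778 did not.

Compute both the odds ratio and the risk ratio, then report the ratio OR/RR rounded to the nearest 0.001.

3.690

From the description: a = 1834, b = 429, c = 764, d = 1778.
OR = (1834·1778)/(429·764) = 3260852/327756 = 9.94902
Risk in exposed = 1834/2263 = 0.81043; risk in unexposed = 764/2542 = 0.30055; RR = 2.69648
OR/RR = 9.94902 / 2.69648 = 3.68964
The outcome is not rare, so the OR lies further from 1 than the RR.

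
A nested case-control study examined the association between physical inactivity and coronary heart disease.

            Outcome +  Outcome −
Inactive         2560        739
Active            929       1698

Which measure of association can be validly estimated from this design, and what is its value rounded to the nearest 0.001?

Cells: a = 2560, b = 739, c = 929, d = 1698.
This is a nested case-control study: participants were sampled on outcome status, so risks in the source population cannot be estimated directly — relative risk is not valid here. The odds ratio is the appropriate measure.
OR = (a·d)/(b·c) = (2560 × 1698) / (739 × 929) = 4346880 / 686531 = 6.33166

6.332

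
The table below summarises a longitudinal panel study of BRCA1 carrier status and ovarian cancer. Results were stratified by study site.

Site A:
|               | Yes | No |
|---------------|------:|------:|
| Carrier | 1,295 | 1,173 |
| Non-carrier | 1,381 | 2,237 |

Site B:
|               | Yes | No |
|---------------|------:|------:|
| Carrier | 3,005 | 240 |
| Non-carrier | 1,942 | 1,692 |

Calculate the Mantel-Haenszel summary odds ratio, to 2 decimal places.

OR_MH = Σ(aᵢdᵢ/nᵢ) / Σ(bᵢcᵢ/nᵢ), where nᵢ is the stratum total.
Stratum 1 (Site A): n = 6086; a·d/n = 1295·2237/6086 = 475.9965; b·c/n = 1173·1381/6086 = 266.1704
Stratum 2 (Site B): n = 6879; a·d/n = 3005·1692/6879 = 739.1278; b·c/n = 240·1942/6879 = 67.7540
OR_MH = (475.9965 + 739.1278) / (266.1704 + 67.7540) = 1215.1243 / 333.9244 = 3.63892

3.64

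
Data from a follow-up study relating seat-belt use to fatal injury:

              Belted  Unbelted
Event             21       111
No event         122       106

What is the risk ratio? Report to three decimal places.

0.287

Reading the table with exposure as columns: a = 21 (Belted, case), b = 122 (Belted, non-case), c = 111 (Unbelted, case), d = 106.
Risk in exposed = 21/143 = 0.14685; risk in unexposed = 111/217 = 0.51152.
RR = 0.14685 / 0.51152 = 0.28709
The risk is 71% lower among the exposed than among the unexposed.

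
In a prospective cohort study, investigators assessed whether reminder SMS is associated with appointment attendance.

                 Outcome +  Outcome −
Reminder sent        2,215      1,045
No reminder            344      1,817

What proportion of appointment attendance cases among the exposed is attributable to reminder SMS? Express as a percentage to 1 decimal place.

76.6

Cells: a = 2215, b = 1045, c = 344, d = 1817.
Risk in exposed = 2215/3260 = 0.67945; risk in unexposed = 344/2161 = 0.15919.
RR = 0.67945/0.15919 = 4.26828
AR% = (RR − 1)/RR × 100 = (4.26828 − 1)/4.26828 × 100 = 76.5713%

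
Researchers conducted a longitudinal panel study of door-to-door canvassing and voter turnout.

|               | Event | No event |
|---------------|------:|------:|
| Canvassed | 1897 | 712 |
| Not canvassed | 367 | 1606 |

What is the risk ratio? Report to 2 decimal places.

Cells: a = 1897, b = 712, c = 367, d = 1606.
Risk in exposed = 1897/2609 = 0.72710; risk in unexposed = 367/1973 = 0.18601.
RR = 0.72710 / 0.18601 = 3.90890
The risk among the exposed is 3.91 times that among the unexposed.

3.91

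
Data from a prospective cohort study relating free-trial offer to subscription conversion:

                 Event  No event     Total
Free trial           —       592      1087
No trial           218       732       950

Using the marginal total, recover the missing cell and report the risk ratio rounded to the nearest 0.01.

The missing cell is in the exposed row: 1087 − 592 = 495.
So a = 495, b = 592, c = 218, d = 732.
RR = [a/(a+b)] / [c/(c+d)] = (495/1087) / (218/950) = 0.45538/0.22947 = 1.98446

1.98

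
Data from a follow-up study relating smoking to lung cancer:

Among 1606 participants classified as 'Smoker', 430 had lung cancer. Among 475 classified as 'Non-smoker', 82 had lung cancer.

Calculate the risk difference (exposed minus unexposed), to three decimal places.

From the description: a = 430, b = 1176, c = 82, d = 393.
Risk in exposed = 430/1606 = 0.267746; risk in unexposed = 82/475 = 0.172632.
Risk difference = 0.267746 − 0.172632 = 0.095114

0.095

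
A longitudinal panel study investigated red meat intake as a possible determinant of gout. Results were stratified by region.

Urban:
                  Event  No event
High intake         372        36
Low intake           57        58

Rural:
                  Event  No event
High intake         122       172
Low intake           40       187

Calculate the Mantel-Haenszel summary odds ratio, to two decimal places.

4.96

OR_MH = Σ(aᵢdᵢ/nᵢ) / Σ(bᵢcᵢ/nᵢ), where nᵢ is the stratum total.
Stratum 1 (Urban): n = 523; a·d/n = 372·58/523 = 41.2543; b·c/n = 36·57/523 = 3.9235
Stratum 2 (Rural): n = 521; a·d/n = 122·187/521 = 43.7889; b·c/n = 172·40/521 = 13.2054
OR_MH = (41.2543 + 43.7889) / (3.9235 + 13.2054) = 85.0432 / 17.1289 = 4.96490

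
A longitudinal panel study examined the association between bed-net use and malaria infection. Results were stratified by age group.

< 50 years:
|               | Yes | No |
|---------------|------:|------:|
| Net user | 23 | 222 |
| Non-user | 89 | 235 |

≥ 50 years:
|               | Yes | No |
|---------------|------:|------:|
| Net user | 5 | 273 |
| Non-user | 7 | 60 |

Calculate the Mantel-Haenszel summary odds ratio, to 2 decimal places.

OR_MH = Σ(aᵢdᵢ/nᵢ) / Σ(bᵢcᵢ/nᵢ), where nᵢ is the stratum total.
Stratum 1 (< 50 years): n = 569; a·d/n = 23·235/569 = 9.4991; b·c/n = 222·89/569 = 34.7241
Stratum 2 (≥ 50 years): n = 345; a·d/n = 5·60/345 = 0.8696; b·c/n = 273·7/345 = 5.5391
OR_MH = (9.4991 + 0.8696) / (34.7241 + 5.5391) = 10.3687 / 40.2632 = 0.25752

0.26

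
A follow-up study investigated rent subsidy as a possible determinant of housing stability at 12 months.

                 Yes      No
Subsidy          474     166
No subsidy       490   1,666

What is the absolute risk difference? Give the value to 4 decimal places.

0.5134

Cells: a = 474, b = 166, c = 490, d = 1666.
Risk in exposed = 474/640 = 0.740625; risk in unexposed = 490/2156 = 0.227273.
Risk difference = 0.740625 − 0.227273 = 0.513352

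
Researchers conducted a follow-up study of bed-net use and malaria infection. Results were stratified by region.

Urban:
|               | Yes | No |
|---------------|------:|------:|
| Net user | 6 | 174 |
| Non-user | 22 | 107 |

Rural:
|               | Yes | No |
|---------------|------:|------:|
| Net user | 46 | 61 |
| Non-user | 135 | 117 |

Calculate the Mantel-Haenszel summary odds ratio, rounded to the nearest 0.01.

0.48

OR_MH = Σ(aᵢdᵢ/nᵢ) / Σ(bᵢcᵢ/nᵢ), where nᵢ is the stratum total.
Stratum 1 (Urban): n = 309; a·d/n = 6·107/309 = 2.0777; b·c/n = 174·22/309 = 12.3883
Stratum 2 (Rural): n = 359; a·d/n = 46·117/359 = 14.9916; b·c/n = 61·135/359 = 22.9387
OR_MH = (2.0777 + 14.9916) / (12.3883 + 22.9387) = 17.0693 / 35.3271 = 0.48318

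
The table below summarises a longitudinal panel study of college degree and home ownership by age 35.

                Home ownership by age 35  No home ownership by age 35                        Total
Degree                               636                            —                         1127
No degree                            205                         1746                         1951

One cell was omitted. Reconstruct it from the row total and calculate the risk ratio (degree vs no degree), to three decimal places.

5.371

The missing cell is in the exposed row: 1127 − 636 = 491.
So a = 636, b = 491, c = 205, d = 1746.
RR = [a/(a+b)] / [c/(c+d)] = (636/1127) / (205/1951) = 0.56433/0.10507 = 5.37077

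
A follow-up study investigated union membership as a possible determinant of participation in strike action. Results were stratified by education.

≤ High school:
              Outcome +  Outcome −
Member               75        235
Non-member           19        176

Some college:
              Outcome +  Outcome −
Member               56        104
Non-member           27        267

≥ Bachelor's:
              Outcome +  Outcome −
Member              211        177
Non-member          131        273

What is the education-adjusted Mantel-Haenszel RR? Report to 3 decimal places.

RR_MH = Σ(aᵢ·n₀ᵢ/nᵢ) / Σ(cᵢ·n₁ᵢ/nᵢ), with n₁ᵢ = aᵢ+bᵢ (exposed), n₀ᵢ = cᵢ+dᵢ (unexposed), nᵢ = n₁ᵢ+n₀ᵢ.
Stratum 1 (≤ High school): n₁ = 310, n₀ = 195, n = 505; a·n₀/n = 75·195/505 = 28.9604; c·n₁/n = 19·310/505 = 11.6634
Stratum 2 (Some college): n₁ = 160, n₀ = 294, n = 454; a·n₀/n = 56·294/454 = 36.2643; c·n₁/n = 27·160/454 = 9.5154
Stratum 3 (≥ Bachelor's): n₁ = 388, n₀ = 404, n = 792; a·n₀/n = 211·404/792 = 107.6313; c·n₁/n = 131·388/792 = 64.1768
RR_MH = (28.9604 + 36.2643 + 107.6313) / (11.6634 + 9.5154 + 64.1768) = 172.8560 / 85.3556 = 2.02513

2.025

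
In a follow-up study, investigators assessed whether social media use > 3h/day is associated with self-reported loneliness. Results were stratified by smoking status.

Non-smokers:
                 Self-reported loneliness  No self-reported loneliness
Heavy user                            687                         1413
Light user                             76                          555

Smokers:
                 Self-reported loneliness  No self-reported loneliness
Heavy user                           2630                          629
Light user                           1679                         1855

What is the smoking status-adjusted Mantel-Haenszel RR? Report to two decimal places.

RR_MH = Σ(aᵢ·n₀ᵢ/nᵢ) / Σ(cᵢ·n₁ᵢ/nᵢ), with n₁ᵢ = aᵢ+bᵢ (exposed), n₀ᵢ = cᵢ+dᵢ (unexposed), nᵢ = n₁ᵢ+n₀ᵢ.
Stratum 1 (Non-smokers): n₁ = 2100, n₀ = 631, n = 2731; a·n₀/n = 687·631/2731 = 158.7320; c·n₁/n = 76·2100/2731 = 58.4401
Stratum 2 (Smokers): n₁ = 3259, n₀ = 3534, n = 6793; a·n₀/n = 2630·3534/6793 = 1368.2349; c·n₁/n = 1679·3259/6793 = 805.5146
RR_MH = (158.7320 + 1368.2349) / (58.4401 + 805.5146) = 1526.9669 / 863.9548 = 1.76742

1.77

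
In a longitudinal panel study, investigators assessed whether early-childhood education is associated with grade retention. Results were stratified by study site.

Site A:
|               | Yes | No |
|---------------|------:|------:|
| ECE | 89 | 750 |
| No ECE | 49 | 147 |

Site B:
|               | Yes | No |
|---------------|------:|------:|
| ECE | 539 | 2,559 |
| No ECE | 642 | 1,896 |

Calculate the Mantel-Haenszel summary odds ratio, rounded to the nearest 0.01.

0.59

OR_MH = Σ(aᵢdᵢ/nᵢ) / Σ(bᵢcᵢ/nᵢ), where nᵢ is the stratum total.
Stratum 1 (Site A): n = 1035; a·d/n = 89·147/1035 = 12.6406; b·c/n = 750·49/1035 = 35.5072
Stratum 2 (Site B): n = 5636; a·d/n = 539·1896/5636 = 181.3243; b·c/n = 2559·642/5636 = 291.4972
OR_MH = (12.6406 + 181.3243) / (35.5072 + 291.4972) = 193.9649 / 327.0044 = 0.59316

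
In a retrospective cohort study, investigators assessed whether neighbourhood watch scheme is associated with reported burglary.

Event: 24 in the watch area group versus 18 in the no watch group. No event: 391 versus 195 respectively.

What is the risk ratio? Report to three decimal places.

From the description: a = 24, b = 391, c = 18, d = 195.
Risk in exposed = 24/415 = 0.05783; risk in unexposed = 18/213 = 0.08451.
RR = 0.05783 / 0.08451 = 0.68434
The risk is 32% lower among the exposed than among the unexposed.

0.684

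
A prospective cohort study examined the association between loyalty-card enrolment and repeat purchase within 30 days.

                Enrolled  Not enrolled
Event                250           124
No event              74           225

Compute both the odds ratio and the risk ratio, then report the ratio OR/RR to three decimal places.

Reading the table with exposure as columns: a = 250 (Enrolled, case), b = 74 (Enrolled, non-case), c = 124 (Not enrolled, case), d = 225.
OR = (250·225)/(74·124) = 56250/9176 = 6.13012
Risk in exposed = 250/324 = 0.77160; risk in unexposed = 124/349 = 0.35530; RR = 2.17169
OR/RR = 6.13012 / 2.17169 = 2.82274
The outcome is not rare, so the OR lies further from 1 than the RR.

2.823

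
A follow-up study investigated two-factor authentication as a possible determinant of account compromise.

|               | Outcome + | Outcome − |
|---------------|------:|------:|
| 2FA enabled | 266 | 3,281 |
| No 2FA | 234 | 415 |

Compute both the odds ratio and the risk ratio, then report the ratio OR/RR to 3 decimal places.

Cells: a = 266, b = 3281, c = 234, d = 415.
OR = (266·415)/(3281·234) = 110390/767754 = 0.14378
Risk in exposed = 266/3547 = 0.07499; risk in unexposed = 234/649 = 0.36055; RR = 0.20799
OR/RR = 0.14378 / 0.20799 = 0.69129
The outcome is not rare, so the OR lies further from 1 than the RR.

0.691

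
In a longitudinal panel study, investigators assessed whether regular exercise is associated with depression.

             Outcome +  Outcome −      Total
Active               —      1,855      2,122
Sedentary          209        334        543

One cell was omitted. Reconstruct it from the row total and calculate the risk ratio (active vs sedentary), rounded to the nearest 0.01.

The missing cell is in the exposed row: 2122 − 1855 = 267.
So a = 267, b = 1855, c = 209, d = 334.
RR = [a/(a+b)] / [c/(c+d)] = (267/2122) / (209/543) = 0.12582/0.38490 = 0.32690

0.33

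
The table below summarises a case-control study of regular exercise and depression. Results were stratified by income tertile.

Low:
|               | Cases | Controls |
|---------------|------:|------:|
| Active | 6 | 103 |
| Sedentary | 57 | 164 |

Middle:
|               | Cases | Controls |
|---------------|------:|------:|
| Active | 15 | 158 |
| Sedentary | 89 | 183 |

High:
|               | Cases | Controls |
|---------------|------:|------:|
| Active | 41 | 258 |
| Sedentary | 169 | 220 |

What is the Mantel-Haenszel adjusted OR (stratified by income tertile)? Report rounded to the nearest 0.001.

0.197

OR_MH = Σ(aᵢdᵢ/nᵢ) / Σ(bᵢcᵢ/nᵢ), where nᵢ is the stratum total.
Stratum 1 (Low): n = 330; a·d/n = 6·164/330 = 2.9818; b·c/n = 103·57/330 = 17.7909
Stratum 2 (Middle): n = 445; a·d/n = 15·183/445 = 6.1685; b·c/n = 158·89/445 = 31.6000
Stratum 3 (High): n = 688; a·d/n = 41·220/688 = 13.1105; b·c/n = 258·169/688 = 63.3750
OR_MH = (2.9818 + 6.1685 + 13.1105) / (17.7909 + 31.6000 + 63.3750) = 22.2608 / 112.7659 = 0.19741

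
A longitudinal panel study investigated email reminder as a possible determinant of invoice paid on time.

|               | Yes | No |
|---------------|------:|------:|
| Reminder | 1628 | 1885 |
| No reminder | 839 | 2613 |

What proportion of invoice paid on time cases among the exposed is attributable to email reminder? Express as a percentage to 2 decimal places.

Cells: a = 1628, b = 1885, c = 839, d = 2613.
Risk in exposed = 1628/3513 = 0.46342; risk in unexposed = 839/3452 = 0.24305.
RR = 0.46342/0.24305 = 1.90671
AR% = (RR − 1)/RR × 100 = (1.90671 − 1)/1.90671 × 100 = 47.5537%

47.55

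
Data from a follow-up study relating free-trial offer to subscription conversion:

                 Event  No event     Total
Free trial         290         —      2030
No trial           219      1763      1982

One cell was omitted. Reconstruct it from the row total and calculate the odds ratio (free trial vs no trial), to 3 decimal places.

The missing cell is in the exposed row: 2030 − 290 = 1740.
So a = 290, b = 1740, c = 219, d = 1763.
OR = (a·d)/(b·c) = (290 × 1763) / (1740 × 219) = 511270 / 381060 = 1.34170

1.342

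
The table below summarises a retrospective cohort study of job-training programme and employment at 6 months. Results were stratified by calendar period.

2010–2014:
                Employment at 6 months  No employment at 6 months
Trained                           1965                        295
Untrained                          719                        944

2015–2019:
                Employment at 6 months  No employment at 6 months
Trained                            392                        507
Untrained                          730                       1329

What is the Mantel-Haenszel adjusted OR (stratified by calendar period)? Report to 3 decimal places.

OR_MH = Σ(aᵢdᵢ/nᵢ) / Σ(bᵢcᵢ/nᵢ), where nᵢ is the stratum total.
Stratum 1 (2010–2014): n = 3923; a·d/n = 1965·944/3923 = 472.8422; b·c/n = 295·719/3923 = 54.0670
Stratum 2 (2015–2019): n = 2958; a·d/n = 392·1329/2958 = 176.1217; b·c/n = 507·730/2958 = 125.1217
OR_MH = (472.8422 + 176.1217) / (54.0670 + 125.1217) = 648.9639 / 179.1887 = 3.62168

3.622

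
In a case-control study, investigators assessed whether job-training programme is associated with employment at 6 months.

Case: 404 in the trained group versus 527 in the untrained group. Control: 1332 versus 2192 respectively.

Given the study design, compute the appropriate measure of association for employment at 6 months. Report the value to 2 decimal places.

1.26

From the description: a = 404, b = 1332, c = 527, d = 2192.
This is a case-control study: participants were sampled on outcome status, so risks in the source population cannot be estimated directly — relative risk is not valid here. The odds ratio is the appropriate measure.
OR = (a·d)/(b·c) = (404 × 2192) / (1332 × 527) = 885568 / 701964 = 1.26156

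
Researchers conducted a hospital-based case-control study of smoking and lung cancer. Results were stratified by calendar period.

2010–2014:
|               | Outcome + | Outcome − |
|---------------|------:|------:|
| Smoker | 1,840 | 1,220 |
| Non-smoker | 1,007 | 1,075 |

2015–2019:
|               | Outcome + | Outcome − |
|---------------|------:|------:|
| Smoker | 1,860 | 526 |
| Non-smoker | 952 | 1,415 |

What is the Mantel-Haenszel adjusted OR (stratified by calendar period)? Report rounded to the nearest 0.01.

OR_MH = Σ(aᵢdᵢ/nᵢ) / Σ(bᵢcᵢ/nᵢ), where nᵢ is the stratum total.
Stratum 1 (2010–2014): n = 5142; a·d/n = 1840·1075/5142 = 384.6752; b·c/n = 1220·1007/5142 = 238.9226
Stratum 2 (2015–2019): n = 4753; a·d/n = 1860·1415/4753 = 553.7345; b·c/n = 526·952/4753 = 105.3549
OR_MH = (384.6752 + 553.7345) / (238.9226 + 105.3549) = 938.4097 / 344.2775 = 2.72574

2.73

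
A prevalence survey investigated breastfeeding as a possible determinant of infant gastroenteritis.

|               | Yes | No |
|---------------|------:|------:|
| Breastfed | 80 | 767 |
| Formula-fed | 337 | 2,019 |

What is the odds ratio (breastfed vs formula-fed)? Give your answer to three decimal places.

0.625

Cells: a = 80, b = 767, c = 337, d = 2019.
OR = (a·d)/(b·c) = (80 × 2019) / (767 × 337) = 161520 / 258479 = 0.62489
Exposure is associated with lower odds of infant gastroenteritis (OR = 0.62 < 1).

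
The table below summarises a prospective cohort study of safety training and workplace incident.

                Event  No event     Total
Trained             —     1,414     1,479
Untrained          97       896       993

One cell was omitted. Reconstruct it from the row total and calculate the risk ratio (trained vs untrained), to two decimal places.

The missing cell is in the exposed row: 1479 − 1414 = 65.
So a = 65, b = 1414, c = 97, d = 896.
RR = [a/(a+b)] / [c/(c+d)] = (65/1479) / (97/993) = 0.04395/0.09768 = 0.44991

0.45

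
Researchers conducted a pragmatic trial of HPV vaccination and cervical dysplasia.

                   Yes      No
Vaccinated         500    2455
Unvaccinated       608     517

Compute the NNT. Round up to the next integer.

Risk in treated group = 500/2955 = 0.16920; risk in control = 608/1125 = 0.54044.
Absolute risk reduction = 0.54044 − 0.16920 = 0.37124
NNT = 1 / ARR = 1 / 0.37124 = 2.694 → round up → 3

3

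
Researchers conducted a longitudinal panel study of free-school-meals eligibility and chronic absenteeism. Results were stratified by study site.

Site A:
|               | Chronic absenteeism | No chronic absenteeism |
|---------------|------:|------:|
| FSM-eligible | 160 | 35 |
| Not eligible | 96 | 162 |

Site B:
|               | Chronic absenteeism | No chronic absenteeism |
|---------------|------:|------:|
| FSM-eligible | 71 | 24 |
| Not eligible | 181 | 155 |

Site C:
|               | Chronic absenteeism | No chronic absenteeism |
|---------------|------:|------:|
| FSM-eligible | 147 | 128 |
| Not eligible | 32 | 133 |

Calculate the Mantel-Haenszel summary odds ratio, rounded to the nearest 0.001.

OR_MH = Σ(aᵢdᵢ/nᵢ) / Σ(bᵢcᵢ/nᵢ), where nᵢ is the stratum total.
Stratum 1 (Site A): n = 453; a·d/n = 160·162/453 = 57.2185; b·c/n = 35·96/453 = 7.4172
Stratum 2 (Site B): n = 431; a·d/n = 71·155/431 = 25.5336; b·c/n = 24·181/431 = 10.0789
Stratum 3 (Site C): n = 440; a·d/n = 147·133/440 = 44.4341; b·c/n = 128·32/440 = 9.3091
OR_MH = (57.2185 + 25.5336 + 44.4341) / (7.4172 + 10.0789 + 9.3091) = 127.1863 / 26.8052 = 4.74484

4.745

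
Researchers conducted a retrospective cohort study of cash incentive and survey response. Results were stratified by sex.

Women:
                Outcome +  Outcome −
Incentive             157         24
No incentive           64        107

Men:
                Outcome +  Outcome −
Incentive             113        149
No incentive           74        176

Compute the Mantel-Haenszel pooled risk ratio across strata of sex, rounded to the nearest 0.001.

1.857

RR_MH = Σ(aᵢ·n₀ᵢ/nᵢ) / Σ(cᵢ·n₁ᵢ/nᵢ), with n₁ᵢ = aᵢ+bᵢ (exposed), n₀ᵢ = cᵢ+dᵢ (unexposed), nᵢ = n₁ᵢ+n₀ᵢ.
Stratum 1 (Women): n₁ = 181, n₀ = 171, n = 352; a·n₀/n = 157·171/352 = 76.2699; c·n₁/n = 64·181/352 = 32.9091
Stratum 2 (Men): n₁ = 262, n₀ = 250, n = 512; a·n₀/n = 113·250/512 = 55.1758; c·n₁/n = 74·262/512 = 37.8672
RR_MH = (76.2699 + 55.1758) / (32.9091 + 37.8672) = 131.4457 / 70.7763 = 1.85720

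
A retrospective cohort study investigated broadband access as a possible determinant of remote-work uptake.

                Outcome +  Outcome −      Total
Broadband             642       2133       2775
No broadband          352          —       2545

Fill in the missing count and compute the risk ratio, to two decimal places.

The missing cell is in the unexposed row: 2545 − 352 = 2193.
So a = 642, b = 2133, c = 352, d = 2193.
RR = [a/(a+b)] / [c/(c+d)] = (642/2775) / (352/2545) = 0.23135/0.13831 = 1.67270

1.67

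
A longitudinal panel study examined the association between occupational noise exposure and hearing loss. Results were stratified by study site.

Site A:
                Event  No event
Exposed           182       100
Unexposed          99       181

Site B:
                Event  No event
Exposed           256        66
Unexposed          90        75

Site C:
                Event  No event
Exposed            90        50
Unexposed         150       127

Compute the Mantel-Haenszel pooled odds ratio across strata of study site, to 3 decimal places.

OR_MH = Σ(aᵢdᵢ/nᵢ) / Σ(bᵢcᵢ/nᵢ), where nᵢ is the stratum total.
Stratum 1 (Site A): n = 562; a·d/n = 182·181/562 = 58.6157; b·c/n = 100·99/562 = 17.6157
Stratum 2 (Site B): n = 487; a·d/n = 256·75/487 = 39.4251; b·c/n = 66·90/487 = 12.1971
Stratum 3 (Site C): n = 417; a·d/n = 90·127/417 = 27.4101; b·c/n = 50·150/417 = 17.9856
OR_MH = (58.6157 + 39.4251 + 27.4101) / (17.6157 + 12.1971 + 17.9856) = 125.4508 / 47.7984 = 2.62458

2.625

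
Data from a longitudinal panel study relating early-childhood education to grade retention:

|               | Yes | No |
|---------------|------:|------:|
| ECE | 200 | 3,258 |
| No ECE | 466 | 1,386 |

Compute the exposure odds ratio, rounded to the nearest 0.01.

0.18

Cells: a = 200, b = 3258, c = 466, d = 1386.
OR = (a·d)/(b·c) = (200 × 1386) / (3258 × 466) = 277200 / 1518228 = 0.18258
Exposure is associated with lower odds of grade retention (OR = 0.18 < 1).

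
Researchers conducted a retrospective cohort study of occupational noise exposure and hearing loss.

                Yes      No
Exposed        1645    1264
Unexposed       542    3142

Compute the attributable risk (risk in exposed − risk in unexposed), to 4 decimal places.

Cells: a = 1645, b = 1264, c = 542, d = 3142.
Risk in exposed = 1645/2909 = 0.565486; risk in unexposed = 542/3684 = 0.147123.
Risk difference = 0.565486 − 0.147123 = 0.418364

0.4184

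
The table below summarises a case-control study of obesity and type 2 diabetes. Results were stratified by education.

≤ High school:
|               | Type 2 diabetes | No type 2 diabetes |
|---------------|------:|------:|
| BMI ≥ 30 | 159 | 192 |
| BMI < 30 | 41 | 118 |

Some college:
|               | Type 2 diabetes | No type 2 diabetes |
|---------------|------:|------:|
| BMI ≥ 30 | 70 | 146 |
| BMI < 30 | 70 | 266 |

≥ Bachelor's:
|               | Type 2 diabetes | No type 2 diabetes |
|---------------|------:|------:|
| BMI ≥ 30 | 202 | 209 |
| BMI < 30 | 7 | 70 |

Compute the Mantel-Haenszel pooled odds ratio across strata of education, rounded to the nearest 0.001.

OR_MH = Σ(aᵢdᵢ/nᵢ) / Σ(bᵢcᵢ/nᵢ), where nᵢ is the stratum total.
Stratum 1 (≤ High school): n = 510; a·d/n = 159·118/510 = 36.7882; b·c/n = 192·41/510 = 15.4353
Stratum 2 (Some college): n = 552; a·d/n = 70·266/552 = 33.7319; b·c/n = 146·70/552 = 18.5145
Stratum 3 (≥ Bachelor's): n = 488; a·d/n = 202·70/488 = 28.9754; b·c/n = 209·7/488 = 2.9980
OR_MH = (36.7882 + 33.7319 + 28.9754) / (15.4353 + 18.5145 + 2.9980) = 99.4955 / 36.9477 = 2.69287

2.693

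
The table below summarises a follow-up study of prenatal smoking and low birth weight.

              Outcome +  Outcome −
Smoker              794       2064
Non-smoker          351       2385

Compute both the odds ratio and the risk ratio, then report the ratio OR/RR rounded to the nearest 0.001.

1.207

Cells: a = 794, b = 2064, c = 351, d = 2385.
OR = (794·2385)/(2064·351) = 1893690/724464 = 2.61392
Risk in exposed = 794/2858 = 0.27782; risk in unexposed = 351/2736 = 0.12829; RR = 2.16555
OR/RR = 2.61392 / 2.16555 = 1.20705
The outcome is not rare, so the OR lies further from 1 than the RR.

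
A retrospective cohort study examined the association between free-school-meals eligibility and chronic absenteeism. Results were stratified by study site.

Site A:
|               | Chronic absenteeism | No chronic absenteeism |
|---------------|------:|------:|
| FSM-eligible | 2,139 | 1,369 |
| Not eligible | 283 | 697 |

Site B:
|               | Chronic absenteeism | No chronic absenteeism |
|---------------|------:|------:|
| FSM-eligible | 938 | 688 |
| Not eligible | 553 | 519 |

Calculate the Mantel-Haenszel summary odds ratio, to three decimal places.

OR_MH = Σ(aᵢdᵢ/nᵢ) / Σ(bᵢcᵢ/nᵢ), where nᵢ is the stratum total.
Stratum 1 (Site A): n = 4488; a·d/n = 2139·697/4488 = 332.1932; b·c/n = 1369·283/4488 = 86.3251
Stratum 2 (Site B): n = 2698; a·d/n = 938·519/2698 = 180.4381; b·c/n = 688·553/2698 = 141.0170
OR_MH = (332.1932 + 180.4381) / (86.3251 + 141.0170) = 512.6313 / 227.3421 = 2.25489

2.255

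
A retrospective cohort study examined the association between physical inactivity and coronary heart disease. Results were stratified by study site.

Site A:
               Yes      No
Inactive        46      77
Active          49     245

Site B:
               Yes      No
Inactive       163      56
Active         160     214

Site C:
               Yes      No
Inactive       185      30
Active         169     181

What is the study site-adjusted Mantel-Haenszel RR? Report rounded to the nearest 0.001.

1.812

RR_MH = Σ(aᵢ·n₀ᵢ/nᵢ) / Σ(cᵢ·n₁ᵢ/nᵢ), with n₁ᵢ = aᵢ+bᵢ (exposed), n₀ᵢ = cᵢ+dᵢ (unexposed), nᵢ = n₁ᵢ+n₀ᵢ.
Stratum 1 (Site A): n₁ = 123, n₀ = 294, n = 417; a·n₀/n = 46·294/417 = 32.4317; c·n₁/n = 49·123/417 = 14.4532
Stratum 2 (Site B): n₁ = 219, n₀ = 374, n = 593; a·n₀/n = 163·374/593 = 102.8027; c·n₁/n = 160·219/593 = 59.0894
Stratum 3 (Site C): n₁ = 215, n₀ = 350, n = 565; a·n₀/n = 185·350/565 = 114.6018; c·n₁/n = 169·215/565 = 64.3097
RR_MH = (32.4317 + 102.8027 + 114.6018) / (14.4532 + 59.0894 + 64.3097) = 249.8361 / 137.8523 = 1.81235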